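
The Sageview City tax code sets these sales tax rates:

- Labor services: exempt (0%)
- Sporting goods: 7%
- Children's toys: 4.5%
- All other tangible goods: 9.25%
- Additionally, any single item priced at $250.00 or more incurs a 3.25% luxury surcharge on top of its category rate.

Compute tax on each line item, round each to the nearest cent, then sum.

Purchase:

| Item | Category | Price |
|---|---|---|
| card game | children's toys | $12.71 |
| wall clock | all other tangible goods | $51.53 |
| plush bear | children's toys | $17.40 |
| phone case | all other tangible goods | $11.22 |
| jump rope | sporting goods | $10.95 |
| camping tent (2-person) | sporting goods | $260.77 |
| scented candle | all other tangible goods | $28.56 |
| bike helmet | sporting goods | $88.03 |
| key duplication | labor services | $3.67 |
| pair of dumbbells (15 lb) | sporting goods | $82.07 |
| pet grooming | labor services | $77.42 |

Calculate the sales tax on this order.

$49.20

Card game $12.71: children's toys → 4.5% → $0.57
Wall clock $51.53: all other tangible goods → 9.25% → $4.77
Plush bear $17.40: children's toys → 4.5% → $0.78
Phone case $11.22: all other tangible goods → 9.25% → $1.04
Jump rope $10.95: sporting goods → 7% → $0.77
Camping tent (2-person) $260.77: sporting goods → 7% + 3.25% surcharge = 10.25% → $26.73
Scented candle $28.56: all other tangible goods → 9.25% → $2.64
Bike helmet $88.03: sporting goods → 7% → $6.16
Key duplication $3.67: labor services → 0% → $0.00
Pair of dumbbells (15 lb) $82.07: sporting goods → 7% → $5.74
Pet grooming $77.42: labor services → 0% → $0.00
Total tax = $0.57 + $4.77 + $0.78 + $1.04 + $0.77 + $26.73 + $2.64 + $6.16 + $5.74 = $49.20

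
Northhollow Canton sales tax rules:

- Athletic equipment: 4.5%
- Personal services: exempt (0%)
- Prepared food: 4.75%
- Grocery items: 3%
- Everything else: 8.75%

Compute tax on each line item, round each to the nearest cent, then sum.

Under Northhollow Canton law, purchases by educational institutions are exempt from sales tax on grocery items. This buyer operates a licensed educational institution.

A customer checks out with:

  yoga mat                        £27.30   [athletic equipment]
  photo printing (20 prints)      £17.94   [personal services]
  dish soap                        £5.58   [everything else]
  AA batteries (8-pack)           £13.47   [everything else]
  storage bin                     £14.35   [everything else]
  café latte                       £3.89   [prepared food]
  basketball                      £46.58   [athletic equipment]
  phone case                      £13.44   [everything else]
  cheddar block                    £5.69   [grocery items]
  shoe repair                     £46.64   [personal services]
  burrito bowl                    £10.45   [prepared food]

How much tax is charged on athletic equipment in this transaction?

Yoga mat £27.30: athletic equipment → 4.5% → £1.23
Basketball £46.58: athletic equipment → 4.5% → £2.10
Tax on athletic equipment = £1.23 + £2.10 = £3.33

£3.33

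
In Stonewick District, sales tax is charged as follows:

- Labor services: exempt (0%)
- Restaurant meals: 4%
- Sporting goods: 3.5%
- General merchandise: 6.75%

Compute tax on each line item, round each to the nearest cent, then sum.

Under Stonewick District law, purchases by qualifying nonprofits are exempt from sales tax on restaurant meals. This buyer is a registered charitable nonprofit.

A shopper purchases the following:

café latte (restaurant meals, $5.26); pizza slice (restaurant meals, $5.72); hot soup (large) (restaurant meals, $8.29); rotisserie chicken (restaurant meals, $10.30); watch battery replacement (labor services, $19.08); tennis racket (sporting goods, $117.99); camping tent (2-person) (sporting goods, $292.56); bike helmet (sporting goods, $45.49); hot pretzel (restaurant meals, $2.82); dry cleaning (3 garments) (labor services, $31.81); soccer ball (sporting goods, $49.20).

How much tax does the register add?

$17.68

Café latte $5.26: restaurant meals, buyer-exempt → 0% → $0.00
Pizza slice $5.72: restaurant meals, buyer-exempt → 0% → $0.00
Hot soup (large) $8.29: restaurant meals, buyer-exempt → 0% → $0.00
Rotisserie chicken $10.30: restaurant meals, buyer-exempt → 0% → $0.00
Watch battery replacement $19.08: labor services → 0% → $0.00
Tennis racket $117.99: sporting goods → 3.5% → $4.13
Camping tent (2-person) $292.56: sporting goods → 3.5% → $10.24
Bike helmet $45.49: sporting goods → 3.5% → $1.59
Hot pretzel $2.82: restaurant meals, buyer-exempt → 0% → $0.00
Dry cleaning (3 garments) $31.81: labor services → 0% → $0.00
Soccer ball $49.20: sporting goods → 3.5% → $1.72
Total tax = $4.13 + $10.24 + $1.59 + $1.72 = $17.68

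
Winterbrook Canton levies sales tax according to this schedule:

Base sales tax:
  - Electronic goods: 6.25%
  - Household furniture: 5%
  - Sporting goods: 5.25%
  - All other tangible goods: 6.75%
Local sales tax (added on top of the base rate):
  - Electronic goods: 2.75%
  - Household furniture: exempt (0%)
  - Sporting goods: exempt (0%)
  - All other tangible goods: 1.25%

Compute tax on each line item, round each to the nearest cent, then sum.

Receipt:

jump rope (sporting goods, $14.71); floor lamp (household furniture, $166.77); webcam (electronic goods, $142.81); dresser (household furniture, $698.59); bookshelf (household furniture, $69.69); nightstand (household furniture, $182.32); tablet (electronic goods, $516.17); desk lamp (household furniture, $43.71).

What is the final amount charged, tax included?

Jump rope $14.71: sporting goods → 5.25% + 0% local = 5.25% → $0.77
Floor lamp $166.77: household furniture → 5% + 0% local = 5% → $8.34
Webcam $142.81: electronic goods → 6.25% + 2.75% local = 9% → $12.85
Dresser $698.59: household furniture → 5% + 0% local = 5% → $34.93
Bookshelf $69.69: household furniture → 5% + 0% local = 5% → $3.48
Nightstand $182.32: household furniture → 5% + 0% local = 5% → $9.12
Tablet $516.17: electronic goods → 6.25% + 2.75% local = 9% → $46.46
Desk lamp $43.71: household furniture → 5% + 0% local = 5% → $2.19
Subtotal = $1834.77; tax = $118.14; total due = $1952.91

$1952.91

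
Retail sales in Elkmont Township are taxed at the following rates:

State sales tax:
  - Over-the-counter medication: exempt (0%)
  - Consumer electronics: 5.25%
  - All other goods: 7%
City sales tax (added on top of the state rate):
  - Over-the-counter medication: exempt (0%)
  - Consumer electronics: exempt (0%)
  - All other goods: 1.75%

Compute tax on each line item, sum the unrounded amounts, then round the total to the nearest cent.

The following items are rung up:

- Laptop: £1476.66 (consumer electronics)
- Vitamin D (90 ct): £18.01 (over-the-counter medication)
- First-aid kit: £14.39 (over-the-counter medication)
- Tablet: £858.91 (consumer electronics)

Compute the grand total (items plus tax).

Laptop £1476.66: consumer electronics → 5.25% + 0% city = 5.25% → £77.52465
Vitamin D (90 ct) £18.01: over-the-counter medication → 0% + 0% city = 0% → £0.00
First-aid kit £14.39: over-the-counter medication → 0% + 0% city = 0% → £0.00
Tablet £858.91: consumer electronics → 5.25% + 0% city = 5.25% → £45.092775
Subtotal = £2367.97; unrounded tax = £122.617425 → £122.62; total due = £2490.59

£2490.59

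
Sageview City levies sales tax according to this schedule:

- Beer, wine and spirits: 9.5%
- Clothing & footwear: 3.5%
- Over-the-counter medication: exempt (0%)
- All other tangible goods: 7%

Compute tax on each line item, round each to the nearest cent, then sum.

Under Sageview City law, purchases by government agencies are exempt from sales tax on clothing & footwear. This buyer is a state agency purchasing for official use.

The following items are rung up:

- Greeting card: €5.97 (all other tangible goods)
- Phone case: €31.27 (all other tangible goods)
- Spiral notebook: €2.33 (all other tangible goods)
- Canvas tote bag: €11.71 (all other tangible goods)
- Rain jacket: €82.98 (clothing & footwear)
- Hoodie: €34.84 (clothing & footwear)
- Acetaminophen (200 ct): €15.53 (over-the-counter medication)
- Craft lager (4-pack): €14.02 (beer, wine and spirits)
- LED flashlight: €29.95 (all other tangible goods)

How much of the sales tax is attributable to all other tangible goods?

Greeting card €5.97: all other tangible goods → 7% → €0.42
Phone case €31.27: all other tangible goods → 7% → €2.19
Spiral notebook €2.33: all other tangible goods → 7% → €0.16
Canvas tote bag €11.71: all other tangible goods → 7% → €0.82
LED flashlight €29.95: all other tangible goods → 7% → €2.10
Tax on all other tangible goods = €0.42 + €2.19 + €0.16 + €0.82 + €2.10 = €5.69

€5.69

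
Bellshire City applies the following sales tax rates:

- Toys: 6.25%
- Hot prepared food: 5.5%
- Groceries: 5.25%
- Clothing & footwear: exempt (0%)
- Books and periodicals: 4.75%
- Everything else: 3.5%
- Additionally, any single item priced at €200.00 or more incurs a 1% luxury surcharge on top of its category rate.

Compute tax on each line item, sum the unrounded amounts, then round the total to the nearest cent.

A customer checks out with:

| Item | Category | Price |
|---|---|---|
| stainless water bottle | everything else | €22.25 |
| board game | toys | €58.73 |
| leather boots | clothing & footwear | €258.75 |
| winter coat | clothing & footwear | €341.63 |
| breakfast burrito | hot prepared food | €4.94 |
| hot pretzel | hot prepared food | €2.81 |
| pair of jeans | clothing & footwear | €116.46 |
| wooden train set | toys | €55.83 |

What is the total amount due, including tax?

Stainless water bottle €22.25: everything else → 3.5% → €0.77875
Board game €58.73: toys → 6.25% → €3.670625
Leather boots €258.75: clothing & footwear → 0% + 1% surcharge = 1% → €2.5875
Winter coat €341.63: clothing & footwear → 0% + 1% surcharge = 1% → €3.4163
Breakfast burrito €4.94: hot prepared food → 5.5% → €0.2717
Hot pretzel €2.81: hot prepared food → 5.5% → €0.15455
Pair of jeans €116.46: clothing & footwear → 0% → €0.00
Wooden train set €55.83: toys → 6.25% → €3.489375
Subtotal = €861.40; unrounded tax = €14.3688 → €14.37; total due = €875.77

€875.77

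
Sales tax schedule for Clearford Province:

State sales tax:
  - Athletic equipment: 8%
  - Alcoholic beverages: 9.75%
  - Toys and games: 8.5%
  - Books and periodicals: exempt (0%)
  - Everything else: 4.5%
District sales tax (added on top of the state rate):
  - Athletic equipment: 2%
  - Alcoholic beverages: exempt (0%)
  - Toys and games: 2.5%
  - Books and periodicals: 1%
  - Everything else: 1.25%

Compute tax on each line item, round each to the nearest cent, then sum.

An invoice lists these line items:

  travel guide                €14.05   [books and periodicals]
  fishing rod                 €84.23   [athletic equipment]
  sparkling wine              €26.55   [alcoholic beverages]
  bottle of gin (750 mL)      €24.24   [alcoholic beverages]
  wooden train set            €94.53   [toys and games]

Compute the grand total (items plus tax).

Travel guide €14.05: books and periodicals → 0% + 1% district = 1% → €0.14
Fishing rod €84.23: athletic equipment → 8% + 2% district = 10% → €8.42
Sparkling wine €26.55: alcoholic beverages → 9.75% + 0% district = 9.75% → €2.59
Bottle of gin (750 mL) €24.24: alcoholic beverages → 9.75% + 0% district = 9.75% → €2.36
Wooden train set €94.53: toys and games → 8.5% + 2.5% district = 11% → €10.40
Subtotal = €243.60; tax = €23.91; total due = €267.51

€267.51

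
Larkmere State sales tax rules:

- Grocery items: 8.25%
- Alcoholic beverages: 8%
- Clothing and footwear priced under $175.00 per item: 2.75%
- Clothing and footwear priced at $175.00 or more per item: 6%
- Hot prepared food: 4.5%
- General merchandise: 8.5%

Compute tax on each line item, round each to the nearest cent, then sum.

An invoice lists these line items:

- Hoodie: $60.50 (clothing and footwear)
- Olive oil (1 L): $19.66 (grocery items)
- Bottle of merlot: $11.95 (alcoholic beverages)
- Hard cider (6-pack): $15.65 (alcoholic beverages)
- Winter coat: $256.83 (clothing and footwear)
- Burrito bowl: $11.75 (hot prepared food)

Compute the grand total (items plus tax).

$397.77

Hoodie $60.50: clothing and footwear, under $175.00 → 2.75% → $1.66
Olive oil (1 L) $19.66: grocery items → 8.25% → $1.62
Bottle of merlot $11.95: alcoholic beverages → 8% → $0.96
Hard cider (6-pack) $15.65: alcoholic beverages → 8% → $1.25
Winter coat $256.83: clothing and footwear, $175.00 or more → 6% → $15.41
Burrito bowl $11.75: hot prepared food → 4.5% → $0.53
Subtotal = $376.34; tax = $21.43; total due = $397.77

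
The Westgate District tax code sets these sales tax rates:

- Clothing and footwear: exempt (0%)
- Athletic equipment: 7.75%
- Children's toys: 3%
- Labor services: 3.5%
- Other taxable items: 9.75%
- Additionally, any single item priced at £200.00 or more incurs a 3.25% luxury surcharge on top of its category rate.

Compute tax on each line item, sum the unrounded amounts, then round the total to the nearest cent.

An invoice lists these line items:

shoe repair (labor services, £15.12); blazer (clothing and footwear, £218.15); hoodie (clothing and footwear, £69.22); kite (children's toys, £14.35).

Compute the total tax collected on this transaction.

Shoe repair £15.12: labor services → 3.5% → £0.5292
Blazer £218.15: clothing and footwear → 0% + 3.25% surcharge = 3.25% → £7.089875
Hoodie £69.22: clothing and footwear → 0% → £0.00
Kite £14.35: children's toys → 3% → £0.4305
Unrounded tax sum = £8.049575 → £8.05

£8.05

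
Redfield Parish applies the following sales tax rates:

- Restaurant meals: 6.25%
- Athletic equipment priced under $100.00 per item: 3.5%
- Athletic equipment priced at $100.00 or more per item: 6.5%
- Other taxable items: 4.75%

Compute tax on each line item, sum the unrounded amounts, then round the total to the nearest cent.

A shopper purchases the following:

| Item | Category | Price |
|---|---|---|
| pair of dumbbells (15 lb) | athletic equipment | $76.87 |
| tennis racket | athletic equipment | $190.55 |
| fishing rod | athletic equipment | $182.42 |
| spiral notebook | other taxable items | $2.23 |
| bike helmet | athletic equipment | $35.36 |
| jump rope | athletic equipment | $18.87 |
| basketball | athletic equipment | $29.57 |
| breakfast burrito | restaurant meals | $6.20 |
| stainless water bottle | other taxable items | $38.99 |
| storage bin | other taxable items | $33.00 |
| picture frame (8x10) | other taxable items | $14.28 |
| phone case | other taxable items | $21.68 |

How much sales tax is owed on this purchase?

Pair of dumbbells (15 lb) $76.87: athletic equipment, under $100.00 → 3.5% → $2.69045
Tennis racket $190.55: athletic equipment, $100.00 or more → 6.5% → $12.38575
Fishing rod $182.42: athletic equipment, $100.00 or more → 6.5% → $11.8573
Spiral notebook $2.23: other taxable items → 4.75% → $0.105925
Bike helmet $35.36: athletic equipment, under $100.00 → 3.5% → $1.2376
Jump rope $18.87: athletic equipment, under $100.00 → 3.5% → $0.66045
Basketball $29.57: athletic equipment, under $100.00 → 3.5% → $1.03495
Breakfast burrito $6.20: restaurant meals → 6.25% → $0.3875
Stainless water bottle $38.99: other taxable items → 4.75% → $1.852025
Storage bin $33.00: other taxable items → 4.75% → $1.5675
Picture frame (8x10) $14.28: other taxable items → 4.75% → $0.6783
Phone case $21.68: other taxable items → 4.75% → $1.0298
Unrounded tax sum = $35.48755 → $35.49

$35.49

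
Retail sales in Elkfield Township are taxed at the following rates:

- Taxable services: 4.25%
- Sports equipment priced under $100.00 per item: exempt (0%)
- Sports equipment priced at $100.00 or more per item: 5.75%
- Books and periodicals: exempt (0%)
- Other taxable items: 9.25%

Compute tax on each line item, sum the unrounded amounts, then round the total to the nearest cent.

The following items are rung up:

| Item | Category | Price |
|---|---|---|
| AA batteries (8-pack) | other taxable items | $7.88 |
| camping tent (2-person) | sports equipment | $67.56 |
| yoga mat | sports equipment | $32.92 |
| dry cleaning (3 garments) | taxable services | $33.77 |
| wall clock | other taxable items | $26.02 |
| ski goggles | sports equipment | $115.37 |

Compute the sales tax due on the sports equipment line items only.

Camping tent (2-person) $67.56: sports equipment, under $100.00 → 0% → $0.00
Yoga mat $32.92: sports equipment, under $100.00 → 0% → $0.00
Ski goggles $115.37: sports equipment, $100.00 or more → 5.75% → $6.633775
Tax on sports equipment: unrounded sum = $6.633775 → $6.63

$6.63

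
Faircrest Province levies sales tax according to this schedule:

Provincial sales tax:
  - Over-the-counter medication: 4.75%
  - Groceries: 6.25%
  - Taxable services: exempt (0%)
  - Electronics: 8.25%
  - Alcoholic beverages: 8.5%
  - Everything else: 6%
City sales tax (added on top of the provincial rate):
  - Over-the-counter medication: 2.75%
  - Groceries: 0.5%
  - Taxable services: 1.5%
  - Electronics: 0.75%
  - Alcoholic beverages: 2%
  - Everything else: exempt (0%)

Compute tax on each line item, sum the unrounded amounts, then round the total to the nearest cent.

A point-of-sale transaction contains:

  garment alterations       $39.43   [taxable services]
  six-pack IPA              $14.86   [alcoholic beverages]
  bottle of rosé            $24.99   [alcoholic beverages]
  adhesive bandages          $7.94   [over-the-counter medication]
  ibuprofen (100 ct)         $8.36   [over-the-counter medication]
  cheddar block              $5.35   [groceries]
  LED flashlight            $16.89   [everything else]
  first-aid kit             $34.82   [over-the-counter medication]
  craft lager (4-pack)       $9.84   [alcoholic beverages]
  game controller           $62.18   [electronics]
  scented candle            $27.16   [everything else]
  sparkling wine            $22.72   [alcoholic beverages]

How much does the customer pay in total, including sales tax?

$295.17

Garment alterations $39.43: taxable services → 0% + 1.5% city = 1.5% → $0.59145
Six-pack IPA $14.86: alcoholic beverages → 8.5% + 2% city = 10.5% → $1.5603
Bottle of rosé $24.99: alcoholic beverages → 8.5% + 2% city = 10.5% → $2.62395
Adhesive bandages $7.94: over-the-counter medication → 4.75% + 2.75% city = 7.5% → $0.5955
Ibuprofen (100 ct) $8.36: over-the-counter medication → 4.75% + 2.75% city = 7.5% → $0.627
Cheddar block $5.35: groceries → 6.25% + 0.5% city = 6.75% → $0.361125
LED flashlight $16.89: everything else → 6% + 0% city = 6% → $1.0134
First-aid kit $34.82: over-the-counter medication → 4.75% + 2.75% city = 7.5% → $2.6115
Craft lager (4-pack) $9.84: alcoholic beverages → 8.5% + 2% city = 10.5% → $1.0332
Game controller $62.18: electronics → 8.25% + 0.75% city = 9% → $5.5962
Scented candle $27.16: everything else → 6% + 0% city = 6% → $1.6296
Sparkling wine $22.72: alcoholic beverages → 8.5% + 2% city = 10.5% → $2.3856
Subtotal = $274.54; unrounded tax = $20.628825 → $20.63; total due = $295.17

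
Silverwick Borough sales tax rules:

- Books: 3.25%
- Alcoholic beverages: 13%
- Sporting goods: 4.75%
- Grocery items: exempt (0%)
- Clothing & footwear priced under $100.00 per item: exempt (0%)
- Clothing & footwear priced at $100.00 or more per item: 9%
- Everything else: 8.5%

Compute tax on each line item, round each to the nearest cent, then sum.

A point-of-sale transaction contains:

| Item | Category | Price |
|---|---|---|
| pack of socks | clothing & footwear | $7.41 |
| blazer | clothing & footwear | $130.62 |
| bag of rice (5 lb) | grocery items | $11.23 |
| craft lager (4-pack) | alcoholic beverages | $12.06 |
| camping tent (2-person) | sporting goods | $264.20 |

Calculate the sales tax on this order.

Pack of socks $7.41: clothing & footwear, under $100.00 → 0% → $0.00
Blazer $130.62: clothing & footwear, $100.00 or more → 9% → $11.76
Bag of rice (5 lb) $11.23: grocery items → 0% → $0.00
Craft lager (4-pack) $12.06: alcoholic beverages → 13% → $1.57
Camping tent (2-person) $264.20: sporting goods → 4.75% → $12.55
Total tax = $11.76 + $1.57 + $12.55 = $25.88

$25.88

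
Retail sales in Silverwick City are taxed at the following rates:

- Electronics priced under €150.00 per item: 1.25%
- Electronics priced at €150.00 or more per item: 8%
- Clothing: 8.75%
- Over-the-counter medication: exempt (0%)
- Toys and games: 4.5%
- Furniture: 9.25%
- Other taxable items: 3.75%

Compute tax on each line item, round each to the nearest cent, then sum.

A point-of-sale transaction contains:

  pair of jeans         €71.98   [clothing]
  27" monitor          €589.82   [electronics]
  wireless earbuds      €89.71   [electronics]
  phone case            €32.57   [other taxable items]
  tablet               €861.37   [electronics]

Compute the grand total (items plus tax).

Pair of jeans €71.98: clothing → 8.75% → €6.30
27" monitor €589.82: electronics, €150.00 or more → 8% → €47.19
Wireless earbuds €89.71: electronics, under €150.00 → 1.25% → €1.12
Phone case €32.57: other taxable items → 3.75% → €1.22
Tablet €861.37: electronics, €150.00 or more → 8% → €68.91
Subtotal = €1645.45; tax = €124.74; total due = €1770.19

€1770.19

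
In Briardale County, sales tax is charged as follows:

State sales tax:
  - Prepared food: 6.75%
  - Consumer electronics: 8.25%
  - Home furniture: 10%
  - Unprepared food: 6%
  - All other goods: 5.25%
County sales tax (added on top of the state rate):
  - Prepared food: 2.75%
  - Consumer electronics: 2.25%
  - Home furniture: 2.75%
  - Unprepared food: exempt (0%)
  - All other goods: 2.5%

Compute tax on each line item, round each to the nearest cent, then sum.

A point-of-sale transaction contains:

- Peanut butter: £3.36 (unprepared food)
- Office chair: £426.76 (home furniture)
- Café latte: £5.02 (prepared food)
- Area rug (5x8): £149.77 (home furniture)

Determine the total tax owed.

Peanut butter £3.36: unprepared food → 6% + 0% county = 6% → £0.20
Office chair £426.76: home furniture → 10% + 2.75% county = 12.75% → £54.41
Café latte £5.02: prepared food → 6.75% + 2.75% county = 9.5% → £0.48
Area rug (5x8) £149.77: home furniture → 10% + 2.75% county = 12.75% → £19.10
Total tax = £0.20 + £54.41 + £0.48 + £19.10 = £74.19

£74.19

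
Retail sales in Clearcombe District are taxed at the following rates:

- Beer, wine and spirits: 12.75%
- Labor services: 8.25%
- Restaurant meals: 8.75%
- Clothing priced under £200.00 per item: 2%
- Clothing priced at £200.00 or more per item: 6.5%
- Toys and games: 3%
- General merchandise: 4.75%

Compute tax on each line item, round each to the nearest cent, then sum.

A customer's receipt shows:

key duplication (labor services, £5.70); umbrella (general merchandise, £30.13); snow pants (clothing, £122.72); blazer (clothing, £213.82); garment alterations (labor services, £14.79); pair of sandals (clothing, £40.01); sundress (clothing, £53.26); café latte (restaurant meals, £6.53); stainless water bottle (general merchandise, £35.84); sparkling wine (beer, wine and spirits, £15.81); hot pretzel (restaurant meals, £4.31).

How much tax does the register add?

Key duplication £5.70: labor services → 8.25% → £0.47
Umbrella £30.13: general merchandise → 4.75% → £1.43
Snow pants £122.72: clothing, under £200.00 → 2% → £2.45
Blazer £213.82: clothing, £200.00 or more → 6.5% → £13.90
Garment alterations £14.79: labor services → 8.25% → £1.22
Pair of sandals £40.01: clothing, under £200.00 → 2% → £0.80
Sundress £53.26: clothing, under £200.00 → 2% → £1.07
Café latte £6.53: restaurant meals → 8.75% → £0.57
Stainless water bottle £35.84: general merchandise → 4.75% → £1.70
Sparkling wine £15.81: beer, wine and spirits → 12.75% → £2.02
Hot pretzel £4.31: restaurant meals → 8.75% → £0.38
Total tax = £0.47 + £1.43 + £2.45 + £13.90 + £1.22 + £0.80 + £1.07 + £0.57 + £1.70 + £2.02 + £0.38 = £26.01

£26.01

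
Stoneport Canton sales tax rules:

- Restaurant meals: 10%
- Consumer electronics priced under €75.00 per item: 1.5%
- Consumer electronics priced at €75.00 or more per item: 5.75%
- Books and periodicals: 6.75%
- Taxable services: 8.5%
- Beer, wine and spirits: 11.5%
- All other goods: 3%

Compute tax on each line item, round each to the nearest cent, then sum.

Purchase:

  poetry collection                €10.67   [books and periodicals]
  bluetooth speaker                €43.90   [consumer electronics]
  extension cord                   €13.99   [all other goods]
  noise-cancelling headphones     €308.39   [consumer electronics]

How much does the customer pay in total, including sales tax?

Poetry collection €10.67: books and periodicals → 6.75% → €0.72
Bluetooth speaker €43.90: consumer electronics, under €75.00 → 1.5% → €0.66
Extension cord €13.99: all other goods → 3% → €0.42
Noise-cancelling headphones €308.39: consumer electronics, €75.00 or more → 5.75% → €17.73
Subtotal = €376.95; tax = €19.53; total due = €396.48

€396.48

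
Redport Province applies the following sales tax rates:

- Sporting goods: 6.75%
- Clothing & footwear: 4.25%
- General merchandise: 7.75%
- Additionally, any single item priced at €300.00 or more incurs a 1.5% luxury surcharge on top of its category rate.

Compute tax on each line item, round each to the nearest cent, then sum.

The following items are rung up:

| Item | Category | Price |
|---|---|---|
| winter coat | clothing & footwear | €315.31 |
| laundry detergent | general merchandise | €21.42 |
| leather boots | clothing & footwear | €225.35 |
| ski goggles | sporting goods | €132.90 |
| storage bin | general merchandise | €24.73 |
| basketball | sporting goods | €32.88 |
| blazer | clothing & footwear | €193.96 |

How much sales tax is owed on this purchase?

€50.72

Winter coat €315.31: clothing & footwear → 4.25% + 1.5% surcharge = 5.75% → €18.13
Laundry detergent €21.42: general merchandise → 7.75% → €1.66
Leather boots €225.35: clothing & footwear → 4.25% → €9.58
Ski goggles €132.90: sporting goods → 6.75% → €8.97
Storage bin €24.73: general merchandise → 7.75% → €1.92
Basketball €32.88: sporting goods → 6.75% → €2.22
Blazer €193.96: clothing & footwear → 4.25% → €8.24
Total tax = €18.13 + €1.66 + €9.58 + €8.97 + €1.92 + €2.22 + €8.24 = €50.72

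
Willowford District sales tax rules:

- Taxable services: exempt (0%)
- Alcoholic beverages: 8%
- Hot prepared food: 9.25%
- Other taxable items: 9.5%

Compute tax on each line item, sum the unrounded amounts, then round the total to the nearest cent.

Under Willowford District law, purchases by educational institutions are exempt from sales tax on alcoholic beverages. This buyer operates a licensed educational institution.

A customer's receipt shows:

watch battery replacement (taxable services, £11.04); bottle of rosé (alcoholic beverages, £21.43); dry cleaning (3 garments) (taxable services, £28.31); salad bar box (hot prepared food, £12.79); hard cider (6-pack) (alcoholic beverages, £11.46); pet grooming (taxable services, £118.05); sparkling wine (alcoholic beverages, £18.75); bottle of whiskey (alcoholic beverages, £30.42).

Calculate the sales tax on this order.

Watch battery replacement £11.04: taxable services → 0% → £0.00
Bottle of rosé £21.43: alcoholic beverages, buyer-exempt → 0% → £0.00
Dry cleaning (3 garments) £28.31: taxable services → 0% → £0.00
Salad bar box £12.79: hot prepared food → 9.25% → £1.183075
Hard cider (6-pack) £11.46: alcoholic beverages, buyer-exempt → 0% → £0.00
Pet grooming £118.05: taxable services → 0% → £0.00
Sparkling wine £18.75: alcoholic beverages, buyer-exempt → 0% → £0.00
Bottle of whiskey £30.42: alcoholic beverages, buyer-exempt → 0% → £0.00
Unrounded tax sum = £1.183075 → £1.18

£1.18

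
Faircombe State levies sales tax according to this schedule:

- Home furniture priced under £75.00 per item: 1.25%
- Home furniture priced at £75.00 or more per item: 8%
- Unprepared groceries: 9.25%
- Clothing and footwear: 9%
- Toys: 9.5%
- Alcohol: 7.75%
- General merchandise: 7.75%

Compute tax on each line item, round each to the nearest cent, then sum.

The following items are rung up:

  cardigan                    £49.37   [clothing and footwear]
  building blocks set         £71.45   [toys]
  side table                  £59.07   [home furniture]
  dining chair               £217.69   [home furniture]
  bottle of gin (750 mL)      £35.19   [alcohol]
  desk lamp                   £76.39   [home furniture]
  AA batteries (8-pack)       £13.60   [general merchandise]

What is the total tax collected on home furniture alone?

£24.27

Side table £59.07: home furniture, under £75.00 → 1.25% → £0.74
Dining chair £217.69: home furniture, £75.00 or more → 8% → £17.42
Desk lamp £76.39: home furniture, £75.00 or more → 8% → £6.11
Tax on home furniture = £0.74 + £17.42 + £6.11 = £24.27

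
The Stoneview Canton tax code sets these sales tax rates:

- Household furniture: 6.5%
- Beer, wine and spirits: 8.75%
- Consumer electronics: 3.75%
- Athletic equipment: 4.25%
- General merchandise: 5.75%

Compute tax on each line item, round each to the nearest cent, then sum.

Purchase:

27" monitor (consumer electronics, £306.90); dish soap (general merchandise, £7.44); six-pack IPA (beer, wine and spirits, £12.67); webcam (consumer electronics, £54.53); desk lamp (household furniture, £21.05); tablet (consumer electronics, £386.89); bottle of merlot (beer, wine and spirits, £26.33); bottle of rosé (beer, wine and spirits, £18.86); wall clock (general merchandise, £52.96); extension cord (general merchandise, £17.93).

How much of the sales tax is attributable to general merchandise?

Dish soap £7.44: general merchandise → 5.75% → £0.43
Wall clock £52.96: general merchandise → 5.75% → £3.05
Extension cord £17.93: general merchandise → 5.75% → £1.03
Tax on general merchandise = £0.43 + £3.05 + £1.03 = £4.51

£4.51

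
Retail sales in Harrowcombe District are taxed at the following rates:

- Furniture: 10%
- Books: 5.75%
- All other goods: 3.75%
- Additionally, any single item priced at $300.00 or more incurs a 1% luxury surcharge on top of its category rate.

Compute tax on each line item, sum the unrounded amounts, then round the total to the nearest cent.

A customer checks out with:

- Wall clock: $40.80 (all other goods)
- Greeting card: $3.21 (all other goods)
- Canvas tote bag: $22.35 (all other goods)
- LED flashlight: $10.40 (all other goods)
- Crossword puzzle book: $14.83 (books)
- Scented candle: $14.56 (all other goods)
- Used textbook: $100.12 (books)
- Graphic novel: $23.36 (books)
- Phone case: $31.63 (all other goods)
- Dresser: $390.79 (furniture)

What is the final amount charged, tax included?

$707.60

Wall clock $40.80: all other goods → 3.75% → $1.53
Greeting card $3.21: all other goods → 3.75% → $0.120375
Canvas tote bag $22.35: all other goods → 3.75% → $0.838125
LED flashlight $10.40: all other goods → 3.75% → $0.39
Crossword puzzle book $14.83: books → 5.75% → $0.852725
Scented candle $14.56: all other goods → 3.75% → $0.546
Used textbook $100.12: books → 5.75% → $5.7569
Graphic novel $23.36: books → 5.75% → $1.3432
Phone case $31.63: all other goods → 3.75% → $1.186125
Dresser $390.79: furniture → 10% + 1% surcharge = 11% → $42.9869
Subtotal = $652.05; unrounded tax = $55.55035 → $55.55; total due = $707.60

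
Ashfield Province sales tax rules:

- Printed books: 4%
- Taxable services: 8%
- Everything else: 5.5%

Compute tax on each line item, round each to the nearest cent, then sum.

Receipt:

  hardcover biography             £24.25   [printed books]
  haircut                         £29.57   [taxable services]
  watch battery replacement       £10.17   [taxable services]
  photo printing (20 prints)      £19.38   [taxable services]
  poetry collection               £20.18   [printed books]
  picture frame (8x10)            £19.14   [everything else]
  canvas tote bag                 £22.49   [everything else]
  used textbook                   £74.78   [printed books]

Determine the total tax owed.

Hardcover biography £24.25: printed books → 4% → £0.97
Haircut £29.57: taxable services → 8% → £2.37
Watch battery replacement £10.17: taxable services → 8% → £0.81
Photo printing (20 prints) £19.38: taxable services → 8% → £1.55
Poetry collection £20.18: printed books → 4% → £0.81
Picture frame (8x10) £19.14: everything else → 5.5% → £1.05
Canvas tote bag £22.49: everything else → 5.5% → £1.24
Used textbook £74.78: printed books → 4% → £2.99
Total tax = £0.97 + £2.37 + £0.81 + £1.55 + £0.81 + £1.05 + £1.24 + £2.99 = £11.79

£11.79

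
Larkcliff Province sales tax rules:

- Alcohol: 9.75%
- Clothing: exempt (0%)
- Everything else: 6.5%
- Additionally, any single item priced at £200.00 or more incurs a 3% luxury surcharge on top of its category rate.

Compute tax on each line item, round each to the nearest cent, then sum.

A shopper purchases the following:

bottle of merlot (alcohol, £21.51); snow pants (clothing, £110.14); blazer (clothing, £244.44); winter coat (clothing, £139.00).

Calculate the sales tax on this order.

£9.43

Bottle of merlot £21.51: alcohol → 9.75% → £2.10
Snow pants £110.14: clothing → 0% → £0.00
Blazer £244.44: clothing → 0% + 3% surcharge = 3% → £7.33
Winter coat £139.00: clothing → 0% → £0.00
Total tax = £2.10 + £7.33 = £9.43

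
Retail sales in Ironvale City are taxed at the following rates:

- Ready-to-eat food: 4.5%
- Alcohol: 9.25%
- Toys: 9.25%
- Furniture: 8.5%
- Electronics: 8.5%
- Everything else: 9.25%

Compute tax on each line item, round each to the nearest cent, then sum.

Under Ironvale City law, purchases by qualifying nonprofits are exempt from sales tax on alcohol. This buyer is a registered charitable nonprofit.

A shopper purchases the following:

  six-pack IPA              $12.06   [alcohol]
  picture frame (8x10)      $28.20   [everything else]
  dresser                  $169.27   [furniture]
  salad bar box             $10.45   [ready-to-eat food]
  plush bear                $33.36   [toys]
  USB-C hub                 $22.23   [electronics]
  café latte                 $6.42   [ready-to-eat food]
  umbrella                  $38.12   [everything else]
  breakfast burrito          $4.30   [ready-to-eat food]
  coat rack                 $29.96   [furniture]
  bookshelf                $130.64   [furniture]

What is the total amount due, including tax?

$525.12

Six-pack IPA $12.06: alcohol, buyer-exempt → 0% → $0.00
Picture frame (8x10) $28.20: everything else → 9.25% → $2.61
Dresser $169.27: furniture → 8.5% → $14.39
Salad bar box $10.45: ready-to-eat food → 4.5% → $0.47
Plush bear $33.36: toys → 9.25% → $3.09
USB-C hub $22.23: electronics → 8.5% → $1.89
Café latte $6.42: ready-to-eat food → 4.5% → $0.29
Umbrella $38.12: everything else → 9.25% → $3.53
Breakfast burrito $4.30: ready-to-eat food → 4.5% → $0.19
Coat rack $29.96: furniture → 8.5% → $2.55
Bookshelf $130.64: furniture → 8.5% → $11.10
Subtotal = $485.01; tax = $40.11; total due = $525.12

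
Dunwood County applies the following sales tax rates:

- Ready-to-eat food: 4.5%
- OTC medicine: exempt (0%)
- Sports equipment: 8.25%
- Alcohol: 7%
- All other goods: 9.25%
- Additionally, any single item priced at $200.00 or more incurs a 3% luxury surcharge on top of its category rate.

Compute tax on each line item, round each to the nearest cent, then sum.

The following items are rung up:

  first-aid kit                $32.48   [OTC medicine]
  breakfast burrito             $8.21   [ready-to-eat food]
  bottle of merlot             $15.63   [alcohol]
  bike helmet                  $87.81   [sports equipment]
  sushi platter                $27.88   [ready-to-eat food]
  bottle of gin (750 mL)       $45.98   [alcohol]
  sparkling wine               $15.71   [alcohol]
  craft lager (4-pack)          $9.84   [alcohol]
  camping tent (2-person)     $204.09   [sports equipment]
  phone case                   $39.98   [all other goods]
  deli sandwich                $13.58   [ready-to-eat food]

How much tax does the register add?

First-aid kit $32.48: OTC medicine → 0% → $0.00
Breakfast burrito $8.21: ready-to-eat food → 4.5% → $0.37
Bottle of merlot $15.63: alcohol → 7% → $1.09
Bike helmet $87.81: sports equipment → 8.25% → $7.24
Sushi platter $27.88: ready-to-eat food → 4.5% → $1.25
Bottle of gin (750 mL) $45.98: alcohol → 7% → $3.22
Sparkling wine $15.71: alcohol → 7% → $1.10
Craft lager (4-pack) $9.84: alcohol → 7% → $0.69
Camping tent (2-person) $204.09: sports equipment → 8.25% + 3% surcharge = 11.25% → $22.96
Phone case $39.98: all other goods → 9.25% → $3.70
Deli sandwich $13.58: ready-to-eat food → 4.5% → $0.61
Total tax = $0.37 + $1.09 + $7.24 + $1.25 + $3.22 + $1.10 + $0.69 + $22.96 + $3.70 + $0.61 = $42.23

$42.23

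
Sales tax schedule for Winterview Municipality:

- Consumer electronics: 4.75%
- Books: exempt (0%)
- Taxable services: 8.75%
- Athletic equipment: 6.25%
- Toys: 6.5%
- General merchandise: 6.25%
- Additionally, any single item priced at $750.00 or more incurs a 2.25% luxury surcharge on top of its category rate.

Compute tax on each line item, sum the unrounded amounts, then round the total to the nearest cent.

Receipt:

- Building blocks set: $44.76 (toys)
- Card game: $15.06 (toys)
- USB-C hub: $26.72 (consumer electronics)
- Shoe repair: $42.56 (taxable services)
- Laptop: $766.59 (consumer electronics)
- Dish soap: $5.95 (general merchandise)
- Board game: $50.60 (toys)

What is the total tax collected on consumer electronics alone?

USB-C hub $26.72: consumer electronics → 4.75% → $1.2692
Laptop $766.59: consumer electronics → 4.75% + 2.25% surcharge = 7% → $53.6613
Tax on consumer electronics: unrounded sum = $54.9305 → $54.93

$54.93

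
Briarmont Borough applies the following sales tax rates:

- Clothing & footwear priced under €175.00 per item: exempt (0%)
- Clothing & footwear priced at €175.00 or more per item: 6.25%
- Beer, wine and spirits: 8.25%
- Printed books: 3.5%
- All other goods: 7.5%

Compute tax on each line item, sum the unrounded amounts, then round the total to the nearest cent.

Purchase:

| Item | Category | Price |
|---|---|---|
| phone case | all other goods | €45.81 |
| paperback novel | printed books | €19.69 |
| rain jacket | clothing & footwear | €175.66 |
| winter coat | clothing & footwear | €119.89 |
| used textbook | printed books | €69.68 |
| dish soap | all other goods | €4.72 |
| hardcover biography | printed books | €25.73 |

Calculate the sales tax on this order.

€18.80

Phone case €45.81: all other goods → 7.5% → €3.43575
Paperback novel €19.69: printed books → 3.5% → €0.68915
Rain jacket €175.66: clothing & footwear, €175.00 or more → 6.25% → €10.97875
Winter coat €119.89: clothing & footwear, under €175.00 → 0% → €0.00
Used textbook €69.68: printed books → 3.5% → €2.4388
Dish soap €4.72: all other goods → 7.5% → €0.354
Hardcover biography €25.73: printed books → 3.5% → €0.90055
Unrounded tax sum = €18.797 → €18.80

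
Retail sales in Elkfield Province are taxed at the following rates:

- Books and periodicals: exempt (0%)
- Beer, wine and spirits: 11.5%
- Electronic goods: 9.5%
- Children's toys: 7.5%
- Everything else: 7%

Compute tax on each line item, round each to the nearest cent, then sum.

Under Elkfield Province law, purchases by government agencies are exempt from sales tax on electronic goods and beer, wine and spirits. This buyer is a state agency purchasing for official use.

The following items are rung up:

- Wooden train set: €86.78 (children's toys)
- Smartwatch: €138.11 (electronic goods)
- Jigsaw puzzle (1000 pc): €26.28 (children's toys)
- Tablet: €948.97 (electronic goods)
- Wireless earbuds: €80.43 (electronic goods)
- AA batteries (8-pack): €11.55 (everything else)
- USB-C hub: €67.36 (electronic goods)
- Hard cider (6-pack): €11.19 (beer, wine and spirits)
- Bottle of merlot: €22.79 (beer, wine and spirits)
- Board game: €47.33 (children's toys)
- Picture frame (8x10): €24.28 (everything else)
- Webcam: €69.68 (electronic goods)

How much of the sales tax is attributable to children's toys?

Wooden train set €86.78: children's toys → 7.5% → €6.51
Jigsaw puzzle (1000 pc) €26.28: children's toys → 7.5% → €1.97
Board game €47.33: children's toys → 7.5% → €3.55
Tax on children's toys = €6.51 + €1.97 + €3.55 = €12.03

€12.03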